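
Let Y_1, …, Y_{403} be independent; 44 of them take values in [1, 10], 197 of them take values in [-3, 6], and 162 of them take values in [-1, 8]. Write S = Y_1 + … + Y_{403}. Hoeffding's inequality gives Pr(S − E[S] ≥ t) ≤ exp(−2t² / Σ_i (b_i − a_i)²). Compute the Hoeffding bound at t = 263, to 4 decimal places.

Σ(b_i − a_i)² = 44·9² + 197·9² + 162·9² = 32643.
Exponent = 2·263² / 32643 = 4.23791.
Bound = exp(−4.23791) = 0.01444.

0.0144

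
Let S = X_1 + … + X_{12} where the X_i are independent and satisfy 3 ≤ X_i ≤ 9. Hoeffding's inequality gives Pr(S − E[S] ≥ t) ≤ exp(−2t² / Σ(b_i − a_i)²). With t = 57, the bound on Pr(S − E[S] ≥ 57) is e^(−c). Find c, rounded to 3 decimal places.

15.042

Σ(b_i − a_i)² = 12·(6)² = 432.
c = 2t²/432 = 2·57²/432 = 15.0417.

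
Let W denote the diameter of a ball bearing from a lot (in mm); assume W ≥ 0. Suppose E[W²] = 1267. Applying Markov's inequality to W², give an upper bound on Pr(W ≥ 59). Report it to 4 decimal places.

0.3640

Since W ≥ 0, the event {W ≥ 59} is the same as {W² ≥ 3481}.
Markov's inequality applied to W² gives Pr(W² ≥ 3481) ≤ E[W²]/3481 = 1267/3481 = 0.3640.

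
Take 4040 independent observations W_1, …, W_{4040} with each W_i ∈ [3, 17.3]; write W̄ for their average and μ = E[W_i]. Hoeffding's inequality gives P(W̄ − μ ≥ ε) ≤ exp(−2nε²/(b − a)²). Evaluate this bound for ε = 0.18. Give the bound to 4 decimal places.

0.2780

Exponent: 2nε²/(b − a)² = 2·4040·0.18² / 14.3² = 1.28022.
Bound = exp(−1.28022) = 0.27798.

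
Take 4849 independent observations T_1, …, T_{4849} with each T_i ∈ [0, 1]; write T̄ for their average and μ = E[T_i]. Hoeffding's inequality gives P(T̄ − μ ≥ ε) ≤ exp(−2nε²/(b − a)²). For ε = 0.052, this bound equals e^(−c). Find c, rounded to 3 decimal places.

c = 2nε²/(b − a)² = 2·4849·0.052² / 1² = 26.2234.

26.223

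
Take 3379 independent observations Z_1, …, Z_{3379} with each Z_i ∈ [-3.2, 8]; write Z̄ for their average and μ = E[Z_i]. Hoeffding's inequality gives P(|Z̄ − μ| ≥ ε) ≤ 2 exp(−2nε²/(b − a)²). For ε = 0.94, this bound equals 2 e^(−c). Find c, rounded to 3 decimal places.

47.603

c = 2nε²/(b − a)² = 2·3379·0.94² / 11.2² = 47.6034.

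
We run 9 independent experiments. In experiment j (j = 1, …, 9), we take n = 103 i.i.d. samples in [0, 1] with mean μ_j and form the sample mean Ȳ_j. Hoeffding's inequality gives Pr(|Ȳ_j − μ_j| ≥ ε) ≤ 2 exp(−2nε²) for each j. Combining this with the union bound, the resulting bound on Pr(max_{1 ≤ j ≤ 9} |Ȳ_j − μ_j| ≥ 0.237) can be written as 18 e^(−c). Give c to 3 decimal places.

Union bound over the 9 events: Pr(max_{1 ≤ j ≤ 9} |Ȳ_j − μ_j| ≥ 0.237) ≤ 9·2·exp(−2nε²) = 18 exp(−2·103·0.237²).
So c = 2·103·0.237² = 11.5708.

11.571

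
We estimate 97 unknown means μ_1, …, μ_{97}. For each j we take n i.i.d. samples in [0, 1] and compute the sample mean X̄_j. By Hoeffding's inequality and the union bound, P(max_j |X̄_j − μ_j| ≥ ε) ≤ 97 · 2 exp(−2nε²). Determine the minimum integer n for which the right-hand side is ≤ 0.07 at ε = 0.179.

Need 2·97·exp(−2nε²) ≤ 0.07, i.e. exp(−2nε²) ≤ 0.07/194.
So 2nε² ≥ ln(194/0.07) = 7.927118.
Hence n ≥ 7.927118/(2·0.179²) = 123.703.
The smallest integer n is 124.

124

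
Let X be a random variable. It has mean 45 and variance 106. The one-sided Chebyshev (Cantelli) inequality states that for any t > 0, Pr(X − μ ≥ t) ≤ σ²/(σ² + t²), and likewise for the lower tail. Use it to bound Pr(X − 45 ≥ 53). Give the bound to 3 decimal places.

Here σ² = 106 and t = 53, so σ² + t² = 2915.
Cantelli's bound: 106/2915 = 0.0364.

0.036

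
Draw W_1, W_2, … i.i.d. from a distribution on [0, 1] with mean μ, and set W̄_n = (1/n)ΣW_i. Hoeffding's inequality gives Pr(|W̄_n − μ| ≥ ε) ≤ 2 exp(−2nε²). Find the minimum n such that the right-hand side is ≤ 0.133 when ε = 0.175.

Require 2·exp(−2nε²) ≤ 0.133, i.e. 2nε² ≥ ln(2/0.133) = 2.710553.
So n ≥ 2.710553 / (2·0.175²) = 44.254.
The smallest integer n is 45.

45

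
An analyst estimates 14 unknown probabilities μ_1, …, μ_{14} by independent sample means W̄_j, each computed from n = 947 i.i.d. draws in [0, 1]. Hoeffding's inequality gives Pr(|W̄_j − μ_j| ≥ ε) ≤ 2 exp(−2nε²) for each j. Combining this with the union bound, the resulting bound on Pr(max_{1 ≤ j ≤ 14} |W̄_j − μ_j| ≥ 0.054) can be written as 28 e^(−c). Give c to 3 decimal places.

5.523

Union bound over the 14 events: Pr(max_{1 ≤ j ≤ 14} |W̄_j − μ_j| ≥ 0.054) ≤ 14·2·exp(−2nε²) = 28 exp(−2·947·0.054²).
So c = 2·947·0.054² = 5.5229.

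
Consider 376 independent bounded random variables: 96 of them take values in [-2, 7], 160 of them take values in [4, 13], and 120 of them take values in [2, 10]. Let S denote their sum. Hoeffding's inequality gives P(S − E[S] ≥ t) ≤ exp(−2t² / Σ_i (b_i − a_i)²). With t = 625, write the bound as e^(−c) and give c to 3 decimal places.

Σ(b_i − a_i)² = 96·9² + 160·9² + 120·8² = 28416.
c = 2t² / 28416 = 2·625² / 28416 = 27.4933.

27.493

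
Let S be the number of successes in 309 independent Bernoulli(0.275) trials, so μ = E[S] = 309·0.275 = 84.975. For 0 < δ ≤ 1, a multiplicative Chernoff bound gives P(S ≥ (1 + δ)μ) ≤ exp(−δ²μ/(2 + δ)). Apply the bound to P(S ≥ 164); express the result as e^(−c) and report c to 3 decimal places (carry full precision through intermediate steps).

Write 164 = (1 + δ)μ, so δ = 164/84.975 − 1 = 0.9299794…
Then the exponent is δ²μ/(2 + δ) = (164 − μ)² / (μ·(2 + δ)) = 25.082641.

25.083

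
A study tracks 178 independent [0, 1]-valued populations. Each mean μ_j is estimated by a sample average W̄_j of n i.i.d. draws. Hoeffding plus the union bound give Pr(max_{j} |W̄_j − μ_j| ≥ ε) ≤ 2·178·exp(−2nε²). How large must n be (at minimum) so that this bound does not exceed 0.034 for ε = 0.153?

Need 2·178·exp(−2nε²) ≤ 0.034, i.e. exp(−2nε²) ≤ 0.034/356.
So 2nε² ≥ ln(356/0.034) = 9.256325.
Hence n ≥ 9.256325/(2·0.153²) = 197.709.
The smallest integer n is 198.

198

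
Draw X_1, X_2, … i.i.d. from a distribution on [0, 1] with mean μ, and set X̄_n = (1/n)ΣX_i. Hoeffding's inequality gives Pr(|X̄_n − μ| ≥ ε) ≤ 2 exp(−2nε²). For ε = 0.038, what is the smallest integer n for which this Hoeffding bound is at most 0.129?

Require 2·exp(−2nε²) ≤ 0.129, i.e. 2nε² ≥ ln(2/0.129) = 2.741090.
So n ≥ 2.741090 / (2·0.038²) = 949.131.
The smallest integer n is 950.

950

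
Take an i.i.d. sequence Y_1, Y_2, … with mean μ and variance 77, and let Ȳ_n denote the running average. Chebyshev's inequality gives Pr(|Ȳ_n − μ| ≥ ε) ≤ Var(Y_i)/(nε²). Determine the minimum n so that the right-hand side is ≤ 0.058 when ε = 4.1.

Require 77/(n·4.1²) ≤ 0.058, i.e. n ≥ 77/(0.058·4.1²) = 78.976.
The smallest integer n is 79.

79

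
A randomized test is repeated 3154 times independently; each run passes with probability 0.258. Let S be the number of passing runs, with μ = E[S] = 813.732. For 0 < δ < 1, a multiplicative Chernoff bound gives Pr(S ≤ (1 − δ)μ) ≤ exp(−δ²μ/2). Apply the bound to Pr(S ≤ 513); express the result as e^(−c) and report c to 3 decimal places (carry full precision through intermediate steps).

Write 513 = (1 − δ)μ, so δ = 1 − 513/813.732 = 0.3695713…
Then the exponent is δ²μ/2 = (μ − 513)²/(2μ) = 55.570959.

55.571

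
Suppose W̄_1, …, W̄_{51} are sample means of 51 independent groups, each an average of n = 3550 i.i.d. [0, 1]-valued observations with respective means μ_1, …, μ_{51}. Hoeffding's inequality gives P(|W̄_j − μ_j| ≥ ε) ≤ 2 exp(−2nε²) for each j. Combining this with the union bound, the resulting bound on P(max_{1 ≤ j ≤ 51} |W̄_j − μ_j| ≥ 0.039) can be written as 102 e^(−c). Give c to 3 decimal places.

Union bound over the 51 events: P(max_{1 ≤ j ≤ 51} |W̄_j − μ_j| ≥ 0.039) ≤ 51·2·exp(−2nε²) = 102 exp(−2·3550·0.039²).
So c = 2·3550·0.039² = 10.7991.

10.799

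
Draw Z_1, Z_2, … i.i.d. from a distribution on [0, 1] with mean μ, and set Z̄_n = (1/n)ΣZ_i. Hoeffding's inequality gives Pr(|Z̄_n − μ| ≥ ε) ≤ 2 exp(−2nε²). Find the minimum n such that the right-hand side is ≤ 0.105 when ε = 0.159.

59

Require 2·exp(−2nε²) ≤ 0.105, i.e. 2nε² ≥ ln(2/0.105) = 2.946942.
So n ≥ 2.946942 / (2·0.159²) = 58.284.
The smallest integer n is 59.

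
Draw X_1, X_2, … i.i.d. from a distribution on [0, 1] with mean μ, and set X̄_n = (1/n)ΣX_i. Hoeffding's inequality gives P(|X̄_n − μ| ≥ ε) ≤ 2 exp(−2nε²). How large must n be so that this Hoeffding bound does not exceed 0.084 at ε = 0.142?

79

Require 2·exp(−2nε²) ≤ 0.084, i.e. 2nε² ≥ ln(2/0.084) = 3.170086.
So n ≥ 3.170086 / (2·0.142²) = 78.608.
The smallest integer n is 79.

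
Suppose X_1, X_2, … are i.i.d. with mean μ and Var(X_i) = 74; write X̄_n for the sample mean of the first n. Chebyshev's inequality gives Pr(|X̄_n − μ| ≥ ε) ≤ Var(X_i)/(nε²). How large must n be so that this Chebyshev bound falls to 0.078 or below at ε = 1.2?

Require 74/(n·1.2²) ≤ 0.078, i.e. n ≥ 74/(0.078·1.2²) = 658.832.
The smallest integer n is 659.

659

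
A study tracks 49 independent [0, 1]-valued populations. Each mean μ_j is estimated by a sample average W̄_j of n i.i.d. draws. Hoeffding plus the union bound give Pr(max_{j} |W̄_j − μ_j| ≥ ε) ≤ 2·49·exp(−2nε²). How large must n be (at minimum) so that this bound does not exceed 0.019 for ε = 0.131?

Need 2·49·exp(−2nε²) ≤ 0.019, i.e. exp(−2nε²) ≤ 0.019/98.
So 2nε² ≥ ln(98/0.019) = 8.548284.
Hence n ≥ 8.548284/(2·0.131²) = 249.061.
The smallest integer n is 250.

250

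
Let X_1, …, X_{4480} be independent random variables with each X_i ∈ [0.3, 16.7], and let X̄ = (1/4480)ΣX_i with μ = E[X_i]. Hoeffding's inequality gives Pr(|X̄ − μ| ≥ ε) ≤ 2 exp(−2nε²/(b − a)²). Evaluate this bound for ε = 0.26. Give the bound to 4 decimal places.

0.2104

Exponent: 2nε²/(b − a)² = 2·4480·0.26² / 16.4² = 2.25199.
Bound = 2·exp(−2.25199) = 0.21038.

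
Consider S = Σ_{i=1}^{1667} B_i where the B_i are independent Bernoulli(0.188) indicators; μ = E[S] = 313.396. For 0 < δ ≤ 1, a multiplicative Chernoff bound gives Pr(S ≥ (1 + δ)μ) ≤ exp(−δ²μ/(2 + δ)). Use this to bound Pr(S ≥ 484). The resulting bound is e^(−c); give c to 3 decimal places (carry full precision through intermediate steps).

Write 484 = (1 + δ)μ, so δ = 484/313.396 − 1 = 0.544372…
Then the exponent is δ²μ/(2 + δ) = (484 − μ)² / (μ·(2 + δ)) = 36.500967.

36.501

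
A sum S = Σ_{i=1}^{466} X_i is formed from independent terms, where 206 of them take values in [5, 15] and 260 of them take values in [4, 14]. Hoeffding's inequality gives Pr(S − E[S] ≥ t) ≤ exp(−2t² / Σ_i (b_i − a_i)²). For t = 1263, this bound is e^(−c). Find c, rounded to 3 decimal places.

68.462

Σ(b_i − a_i)² = 206·10² + 260·10² = 46600.
c = 2t² / 46600 = 2·1263² / 46600 = 68.4622.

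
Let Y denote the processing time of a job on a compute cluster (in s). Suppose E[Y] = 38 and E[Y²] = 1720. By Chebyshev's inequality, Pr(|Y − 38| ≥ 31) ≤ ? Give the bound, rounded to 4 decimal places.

0.2872

Var(Y) = E[Y²] − (E[Y])² = 1720 − 1444 = 276.
Chebyshev's inequality: Pr(|Y − μ| ≥ t) ≤ Var(Y)/t² = 276/961 = 0.2872.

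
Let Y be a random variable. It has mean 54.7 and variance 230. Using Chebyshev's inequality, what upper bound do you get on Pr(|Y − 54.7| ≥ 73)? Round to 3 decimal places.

Chebyshev: Pr(|Y − μ| ≥ t) ≤ Var(Y)/t².
Bound = 230 / 5329 = 0.0432.

0.043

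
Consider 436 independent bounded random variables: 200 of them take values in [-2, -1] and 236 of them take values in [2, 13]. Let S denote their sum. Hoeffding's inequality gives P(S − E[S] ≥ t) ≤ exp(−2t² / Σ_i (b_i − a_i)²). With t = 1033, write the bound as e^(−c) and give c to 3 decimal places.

74.217

Σ(b_i − a_i)² = 200·1² + 236·11² = 28756.
c = 2t² / 28756 = 2·1033² / 28756 = 74.2168.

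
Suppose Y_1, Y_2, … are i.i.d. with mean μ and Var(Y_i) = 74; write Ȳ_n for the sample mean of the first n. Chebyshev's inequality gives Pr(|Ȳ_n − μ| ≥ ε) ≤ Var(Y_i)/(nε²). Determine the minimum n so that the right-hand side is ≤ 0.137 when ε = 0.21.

Require 74/(n·0.21²) ≤ 0.137, i.e. n ≥ 74/(0.137·0.21²) = 12248.208.
The smallest integer n is 12249.

12249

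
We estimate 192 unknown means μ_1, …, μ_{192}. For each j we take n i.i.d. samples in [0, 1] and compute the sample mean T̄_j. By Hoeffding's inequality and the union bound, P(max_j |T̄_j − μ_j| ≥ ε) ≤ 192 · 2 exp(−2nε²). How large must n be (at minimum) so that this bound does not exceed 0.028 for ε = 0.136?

258

Need 2·192·exp(−2nε²) ≤ 0.028, i.e. exp(−2nε²) ≤ 0.028/384.
So 2nε² ≥ ln(384/0.028) = 9.526193.
Hence n ≥ 9.526193/(2·0.136²) = 257.520.
The smallest integer n is 258.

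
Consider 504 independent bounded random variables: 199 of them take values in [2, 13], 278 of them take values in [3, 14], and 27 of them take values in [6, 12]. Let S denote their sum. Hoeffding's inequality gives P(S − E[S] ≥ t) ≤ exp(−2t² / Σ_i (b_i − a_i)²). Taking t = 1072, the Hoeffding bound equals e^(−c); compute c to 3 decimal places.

39.162

Σ(b_i − a_i)² = 199·11² + 278·11² + 27·6² = 58689.
c = 2t² / 58689 = 2·1072² / 58689 = 39.1618.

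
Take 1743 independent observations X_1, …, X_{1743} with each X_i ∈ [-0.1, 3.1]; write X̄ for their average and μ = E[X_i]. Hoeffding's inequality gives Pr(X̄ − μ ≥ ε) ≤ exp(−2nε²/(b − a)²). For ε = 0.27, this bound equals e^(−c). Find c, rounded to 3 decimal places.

c = 2nε²/(b − a)² = 2·1743·0.27² / 3.2² = 24.8173.

24.817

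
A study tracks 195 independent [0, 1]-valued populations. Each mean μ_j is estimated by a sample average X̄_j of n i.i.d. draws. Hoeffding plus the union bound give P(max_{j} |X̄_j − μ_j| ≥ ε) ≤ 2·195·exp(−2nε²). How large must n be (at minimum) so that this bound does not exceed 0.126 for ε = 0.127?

250

Need 2·195·exp(−2nε²) ≤ 0.126, i.e. exp(−2nε²) ≤ 0.126/390.
So 2nε² ≥ ln(390/0.126) = 8.037620.
Hence n ≥ 8.037620/(2·0.127²) = 249.167.
The smallest integer n is 250.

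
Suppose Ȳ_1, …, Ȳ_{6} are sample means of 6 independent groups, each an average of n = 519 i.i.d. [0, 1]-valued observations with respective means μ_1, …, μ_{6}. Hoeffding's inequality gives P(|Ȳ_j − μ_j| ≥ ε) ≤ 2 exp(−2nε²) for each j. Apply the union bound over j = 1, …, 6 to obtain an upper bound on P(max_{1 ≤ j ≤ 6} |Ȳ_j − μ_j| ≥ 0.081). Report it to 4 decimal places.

0.0132

Per-experiment Hoeffding bound: 2·exp(−2·519·0.081²) = 2·exp(−6.81032) = 0.0022047.
Union bound over 6 events: 6·0.0022047 = 0.01323.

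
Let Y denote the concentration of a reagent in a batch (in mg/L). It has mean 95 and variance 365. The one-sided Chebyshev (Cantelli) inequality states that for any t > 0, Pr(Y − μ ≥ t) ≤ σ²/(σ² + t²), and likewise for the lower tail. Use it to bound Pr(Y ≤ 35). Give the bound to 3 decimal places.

Here σ² = 365 and t = 60, so σ² + t² = 3965.
Cantelli's bound: 365/3965 = 0.0921.

0.092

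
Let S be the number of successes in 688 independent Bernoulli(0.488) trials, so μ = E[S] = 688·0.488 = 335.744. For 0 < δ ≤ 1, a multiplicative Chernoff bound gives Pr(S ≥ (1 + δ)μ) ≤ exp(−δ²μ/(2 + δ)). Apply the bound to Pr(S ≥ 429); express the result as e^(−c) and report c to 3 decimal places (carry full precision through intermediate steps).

11.372

Write 429 = (1 + δ)μ, so δ = 429/335.744 − 1 = 0.2777592…
Then the exponent is δ²μ/(2 + δ) = (429 − μ)² / (μ·(2 + δ)) = 11.372017.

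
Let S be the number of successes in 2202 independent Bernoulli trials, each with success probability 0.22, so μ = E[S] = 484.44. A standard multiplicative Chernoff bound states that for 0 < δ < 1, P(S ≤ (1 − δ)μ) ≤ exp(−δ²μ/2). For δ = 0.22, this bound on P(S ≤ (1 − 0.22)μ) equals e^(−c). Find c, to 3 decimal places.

11.723

c = δ²μ/2 = 0.22²·484.44/2 = 11.7234.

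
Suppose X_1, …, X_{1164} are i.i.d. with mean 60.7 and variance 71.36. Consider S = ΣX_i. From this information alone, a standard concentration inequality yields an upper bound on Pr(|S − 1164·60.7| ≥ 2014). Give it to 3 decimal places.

0.020

With mean and variance of each term known, Chebyshev's inequality bounds the deviation of the sum (or sample mean).
Var(S) = n·Var(X_i) = 1164·71.36 = 83063.04.
Chebyshev: Pr(|S − 1164·60.7| ≥ 2014) ≤ Var(S)/2014² = 83063.04/4056196 = 0.0205.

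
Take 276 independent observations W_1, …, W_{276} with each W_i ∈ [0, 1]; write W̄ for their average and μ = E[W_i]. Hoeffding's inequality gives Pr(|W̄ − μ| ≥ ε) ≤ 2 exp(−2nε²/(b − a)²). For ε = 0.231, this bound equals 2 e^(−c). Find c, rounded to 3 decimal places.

c = 2nε²/(b − a)² = 2·276·0.231² / 1² = 29.4553.

29.455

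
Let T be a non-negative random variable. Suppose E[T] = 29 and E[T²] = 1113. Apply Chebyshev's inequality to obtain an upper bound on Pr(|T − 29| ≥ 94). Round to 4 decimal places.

0.0308

Var(T) = E[T²] − (E[T])² = 1113 − 841 = 272.
Chebyshev's inequality: Pr(|T − μ| ≥ t) ≤ Var(T)/t² = 272/8836 = 0.0308.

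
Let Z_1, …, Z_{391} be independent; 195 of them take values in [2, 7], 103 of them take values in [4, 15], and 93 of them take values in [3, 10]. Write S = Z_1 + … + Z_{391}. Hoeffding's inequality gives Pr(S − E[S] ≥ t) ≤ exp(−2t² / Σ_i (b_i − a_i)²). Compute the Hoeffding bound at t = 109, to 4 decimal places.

0.3378

Σ(b_i − a_i)² = 195·5² + 103·11² + 93·7² = 21895.
Exponent = 2·109² / 21895 = 1.08527.
Bound = exp(−1.08527) = 0.33781.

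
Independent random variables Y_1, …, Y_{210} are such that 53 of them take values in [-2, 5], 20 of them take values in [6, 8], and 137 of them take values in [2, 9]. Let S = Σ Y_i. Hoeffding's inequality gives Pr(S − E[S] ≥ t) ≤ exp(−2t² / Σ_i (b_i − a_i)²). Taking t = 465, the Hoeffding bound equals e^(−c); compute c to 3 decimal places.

46.054

Σ(b_i − a_i)² = 53·7² + 20·2² + 137·7² = 9390.
c = 2t² / 9390 = 2·465² / 9390 = 46.0543.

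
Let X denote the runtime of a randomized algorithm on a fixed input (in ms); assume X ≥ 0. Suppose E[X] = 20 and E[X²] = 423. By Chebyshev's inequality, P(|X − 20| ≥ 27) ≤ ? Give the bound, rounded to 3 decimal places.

0.032

Var(X) = E[X²] − (E[X])² = 423 − 400 = 23.
Chebyshev's inequality: P(|X − μ| ≥ t) ≤ Var(X)/t² = 23/729 = 0.0316.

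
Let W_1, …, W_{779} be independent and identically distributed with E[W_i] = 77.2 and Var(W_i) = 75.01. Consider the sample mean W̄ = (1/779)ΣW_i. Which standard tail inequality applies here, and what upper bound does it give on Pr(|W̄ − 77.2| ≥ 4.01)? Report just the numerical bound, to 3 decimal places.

With mean and variance of each term known, Chebyshev's inequality bounds the deviation of the sum (or sample mean).
Var(W̄) = Var(W_i)/n = 75.01/779 = 0.09629.
Chebyshev: Pr(|W̄ − 77.2| ≥ 4.01) ≤ Var(W̄)/(4.01)² = 75.01/(779·4.01²) = 0.0060.

0.006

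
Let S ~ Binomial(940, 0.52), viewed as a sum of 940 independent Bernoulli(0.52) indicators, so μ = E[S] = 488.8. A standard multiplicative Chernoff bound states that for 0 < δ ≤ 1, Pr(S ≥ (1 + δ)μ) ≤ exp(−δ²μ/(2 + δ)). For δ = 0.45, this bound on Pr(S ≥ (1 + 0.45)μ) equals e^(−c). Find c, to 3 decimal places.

40.401

c = δ²μ/(2 + δ) = 0.45²·488.8/(2 + 0.45) = 40.4008.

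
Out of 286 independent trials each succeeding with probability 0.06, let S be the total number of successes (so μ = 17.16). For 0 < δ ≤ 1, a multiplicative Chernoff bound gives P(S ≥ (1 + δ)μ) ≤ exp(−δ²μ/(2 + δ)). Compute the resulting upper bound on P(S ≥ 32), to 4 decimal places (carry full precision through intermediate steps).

Write 32 = (1 + δ)μ, so δ = 32/17.16 − 1 = 0.8648019…
Then the exponent is δ²μ/(2 + δ) = (32 − μ)² / (μ·(2 + δ)) = 4.479772.
Bound = exp(−4.479772) = 0.01134.

0.0113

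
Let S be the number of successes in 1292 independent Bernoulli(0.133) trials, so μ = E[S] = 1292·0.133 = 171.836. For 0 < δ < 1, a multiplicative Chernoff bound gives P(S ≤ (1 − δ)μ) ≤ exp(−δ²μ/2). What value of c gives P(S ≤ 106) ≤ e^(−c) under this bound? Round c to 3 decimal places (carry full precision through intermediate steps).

12.612

Write 106 = (1 − δ)μ, so δ = 1 − 106/171.836 = 0.3831328…
Then the exponent is δ²μ/2 = (μ − 106)²/(2μ) = 12.611964.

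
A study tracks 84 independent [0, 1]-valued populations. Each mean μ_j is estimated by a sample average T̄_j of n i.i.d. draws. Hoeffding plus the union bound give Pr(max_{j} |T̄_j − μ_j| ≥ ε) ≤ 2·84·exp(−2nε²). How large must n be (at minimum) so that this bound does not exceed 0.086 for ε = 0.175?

124

Need 2·84·exp(−2nε²) ≤ 0.086, i.e. exp(−2nε²) ≤ 0.086/168.
So 2nε² ≥ ln(168/0.086) = 7.577372.
Hence n ≥ 7.577372/(2·0.175²) = 123.712.
The smallest integer n is 124.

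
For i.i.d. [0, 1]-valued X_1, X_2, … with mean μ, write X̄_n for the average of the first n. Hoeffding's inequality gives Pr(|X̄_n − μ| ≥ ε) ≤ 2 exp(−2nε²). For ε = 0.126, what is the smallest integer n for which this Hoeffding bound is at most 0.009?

171

Require 2·exp(−2nε²) ≤ 0.009, i.e. 2nε² ≥ ln(2/0.009) = 5.403678.
So n ≥ 5.403678 / (2·0.126²) = 170.184.
The smallest integer n is 171.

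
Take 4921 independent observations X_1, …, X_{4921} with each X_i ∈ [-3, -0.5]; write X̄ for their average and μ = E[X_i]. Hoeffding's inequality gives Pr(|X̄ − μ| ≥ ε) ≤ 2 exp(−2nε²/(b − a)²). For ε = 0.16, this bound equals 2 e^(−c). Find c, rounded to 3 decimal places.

40.313

c = 2nε²/(b − a)² = 2·4921·0.16² / 2.5² = 40.3128.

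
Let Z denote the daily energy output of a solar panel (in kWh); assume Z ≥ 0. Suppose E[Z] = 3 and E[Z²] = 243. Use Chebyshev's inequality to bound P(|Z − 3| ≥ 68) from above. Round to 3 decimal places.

Var(Z) = E[Z²] − (E[Z])² = 243 − 9 = 234.
Chebyshev's inequality: P(|Z − μ| ≥ t) ≤ Var(Z)/t² = 234/4624 = 0.0506.

0.051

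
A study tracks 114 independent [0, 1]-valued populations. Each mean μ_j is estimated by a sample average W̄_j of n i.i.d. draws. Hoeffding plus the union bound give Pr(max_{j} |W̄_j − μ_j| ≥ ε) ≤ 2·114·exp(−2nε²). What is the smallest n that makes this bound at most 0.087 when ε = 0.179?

Need 2·114·exp(−2nε²) ≤ 0.087, i.e. exp(−2nε²) ≤ 0.087/228.
So 2nε² ≥ ln(228/0.087) = 7.871193.
Hence n ≥ 7.871193/(2·0.179²) = 122.830.
The smallest integer n is 123.

123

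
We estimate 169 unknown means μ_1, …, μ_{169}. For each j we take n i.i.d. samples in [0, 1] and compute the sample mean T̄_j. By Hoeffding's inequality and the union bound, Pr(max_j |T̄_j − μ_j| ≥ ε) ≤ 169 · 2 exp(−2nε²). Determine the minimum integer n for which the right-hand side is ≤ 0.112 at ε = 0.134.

Need 2·169·exp(−2nε²) ≤ 0.112, i.e. exp(−2nε²) ≤ 0.112/338.
So 2nε² ≥ ln(338/0.112) = 8.012302.
Hence n ≥ 8.012302/(2·0.134²) = 223.109.
The smallest integer n is 224.

224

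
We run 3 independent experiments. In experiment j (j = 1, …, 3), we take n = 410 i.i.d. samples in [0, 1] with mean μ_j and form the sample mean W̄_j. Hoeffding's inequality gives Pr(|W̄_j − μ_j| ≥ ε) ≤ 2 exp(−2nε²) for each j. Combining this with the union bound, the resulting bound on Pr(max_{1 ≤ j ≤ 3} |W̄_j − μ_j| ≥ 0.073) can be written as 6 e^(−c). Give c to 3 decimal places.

Union bound over the 3 events: Pr(max_{1 ≤ j ≤ 3} |W̄_j − μ_j| ≥ 0.073) ≤ 3·2·exp(−2nε²) = 6 exp(−2·410·0.073²).
So c = 2·410·0.073² = 4.3698.

4.370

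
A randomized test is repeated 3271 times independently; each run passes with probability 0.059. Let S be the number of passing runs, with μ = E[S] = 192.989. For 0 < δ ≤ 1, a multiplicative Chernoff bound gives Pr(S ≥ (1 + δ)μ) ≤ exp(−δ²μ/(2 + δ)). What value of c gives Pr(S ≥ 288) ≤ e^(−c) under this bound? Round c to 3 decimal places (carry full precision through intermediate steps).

Write 288 = (1 + δ)μ, so δ = 288/192.989 − 1 = 0.492313…
Then the exponent is δ²μ/(2 + δ) = (288 − μ)² / (μ·(2 + δ)) = 18.767768.

18.768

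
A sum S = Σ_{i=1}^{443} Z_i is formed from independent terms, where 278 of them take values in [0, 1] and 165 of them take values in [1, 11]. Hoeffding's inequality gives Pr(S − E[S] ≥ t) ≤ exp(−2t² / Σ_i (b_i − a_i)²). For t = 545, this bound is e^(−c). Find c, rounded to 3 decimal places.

Σ(b_i − a_i)² = 278·1² + 165·10² = 16778.
c = 2t² / 16778 = 2·545² / 16778 = 35.4065.

35.406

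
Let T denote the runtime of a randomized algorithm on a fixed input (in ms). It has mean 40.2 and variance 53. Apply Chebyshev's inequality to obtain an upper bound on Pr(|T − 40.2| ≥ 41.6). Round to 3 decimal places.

Chebyshev: Pr(|T − μ| ≥ t) ≤ Var(T)/t².
Bound = 53 / 1730.56 = 0.0306.

0.031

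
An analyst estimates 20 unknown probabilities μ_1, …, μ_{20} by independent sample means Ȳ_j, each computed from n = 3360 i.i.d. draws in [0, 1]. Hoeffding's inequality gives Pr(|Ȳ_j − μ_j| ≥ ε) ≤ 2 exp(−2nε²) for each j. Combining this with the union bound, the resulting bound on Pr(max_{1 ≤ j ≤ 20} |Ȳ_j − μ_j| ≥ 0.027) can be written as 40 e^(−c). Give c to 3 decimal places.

Union bound over the 20 events: Pr(max_{1 ≤ j ≤ 20} |Ȳ_j − μ_j| ≥ 0.027) ≤ 20·2·exp(−2nε²) = 40 exp(−2·3360·0.027²).
So c = 2·3360·0.027² = 4.8989.

4.899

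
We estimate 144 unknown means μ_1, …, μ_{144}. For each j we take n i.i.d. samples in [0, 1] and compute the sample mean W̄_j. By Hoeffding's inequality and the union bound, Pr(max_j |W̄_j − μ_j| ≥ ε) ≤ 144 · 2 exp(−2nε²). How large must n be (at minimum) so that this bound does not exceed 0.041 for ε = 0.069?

931

Need 2·144·exp(−2nε²) ≤ 0.041, i.e. exp(−2nε²) ≤ 0.041/288.
So 2nε² ≥ ln(288/0.041) = 8.857144.
Hence n ≥ 8.857144/(2·0.069²) = 930.177.
The smallest integer n is 931.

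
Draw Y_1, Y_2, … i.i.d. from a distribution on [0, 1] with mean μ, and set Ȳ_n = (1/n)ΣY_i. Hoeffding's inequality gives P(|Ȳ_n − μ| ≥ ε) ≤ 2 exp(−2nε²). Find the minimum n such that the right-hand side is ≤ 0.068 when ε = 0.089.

214

Require 2·exp(−2nε²) ≤ 0.068, i.e. 2nε² ≥ ln(2/0.068) = 3.381395.
So n ≥ 3.381395 / (2·0.089²) = 213.445.
The smallest integer n is 214.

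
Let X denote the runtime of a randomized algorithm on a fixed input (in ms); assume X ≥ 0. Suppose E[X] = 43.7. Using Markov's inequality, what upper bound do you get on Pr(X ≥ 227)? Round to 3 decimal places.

Markov's inequality: for a non-negative random variable, Pr(X ≥ a) ≤ E[X]/a.
Here E[X] = 43.7 and a = 227, so the bound is 43.7/227 = 0.1925.

0.193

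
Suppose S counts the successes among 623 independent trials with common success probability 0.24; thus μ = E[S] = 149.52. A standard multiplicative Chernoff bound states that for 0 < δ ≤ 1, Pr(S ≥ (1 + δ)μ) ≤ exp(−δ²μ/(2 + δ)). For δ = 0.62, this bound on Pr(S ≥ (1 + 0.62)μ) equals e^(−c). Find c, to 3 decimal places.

21.937

c = δ²μ/(2 + δ) = 0.62²·149.52/(2 + 0.62) = 21.9372.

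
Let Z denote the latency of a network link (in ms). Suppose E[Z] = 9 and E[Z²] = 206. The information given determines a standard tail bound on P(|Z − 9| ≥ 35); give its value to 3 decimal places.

The first two moments determine the variance, so Chebyshev's inequality is the sharpest standard bound available.
Var(Z) = E[Z²] − (E[Z])² = 206 − 81 = 125.
Chebyshev's inequality: P(|Z − μ| ≥ t) ≤ Var(Z)/t² = 125/1225 = 0.1020.

0.102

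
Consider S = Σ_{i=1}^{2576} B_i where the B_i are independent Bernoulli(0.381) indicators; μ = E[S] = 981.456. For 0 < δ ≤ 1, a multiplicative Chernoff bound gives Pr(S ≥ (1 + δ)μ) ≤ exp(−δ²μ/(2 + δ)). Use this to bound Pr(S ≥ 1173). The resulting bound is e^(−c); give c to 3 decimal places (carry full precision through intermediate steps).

Write 1173 = (1 + δ)μ, so δ = 1173/981.456 − 1 = 0.1951631…
Then the exponent is δ²μ/(2 + δ) = (1173 − μ)² / (μ·(2 + δ)) = 17.029405.

17.029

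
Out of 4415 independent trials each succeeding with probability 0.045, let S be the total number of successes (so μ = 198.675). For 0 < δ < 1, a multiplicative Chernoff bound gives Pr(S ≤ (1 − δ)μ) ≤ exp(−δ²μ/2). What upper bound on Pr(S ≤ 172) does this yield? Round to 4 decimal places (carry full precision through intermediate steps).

Write 172 = (1 − δ)μ, so δ = 1 − 172/198.675 = 0.1342645…
Then the exponent is δ²μ/2 = (μ − 172)²/(2μ) = 1.790753.
Bound = exp(−1.790753) = 0.16683.

0.1668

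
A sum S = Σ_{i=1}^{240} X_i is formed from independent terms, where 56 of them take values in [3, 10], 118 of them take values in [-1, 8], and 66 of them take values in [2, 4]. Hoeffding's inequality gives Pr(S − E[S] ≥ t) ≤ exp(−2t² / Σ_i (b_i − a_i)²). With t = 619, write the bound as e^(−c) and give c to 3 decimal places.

60.984

Σ(b_i − a_i)² = 56·7² + 118·9² + 66·2² = 12566.
c = 2t² / 12566 = 2·619² / 12566 = 60.9838.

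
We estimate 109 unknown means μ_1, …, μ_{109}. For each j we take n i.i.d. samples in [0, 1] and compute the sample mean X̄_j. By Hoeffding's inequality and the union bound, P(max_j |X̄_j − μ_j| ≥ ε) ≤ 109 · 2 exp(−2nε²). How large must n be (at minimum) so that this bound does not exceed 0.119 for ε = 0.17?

Need 2·109·exp(−2nε²) ≤ 0.119, i.e. exp(−2nε²) ≤ 0.119/218.
So 2nε² ≥ ln(218/0.119) = 7.513127.
Hence n ≥ 7.513127/(2·0.17²) = 129.985.
The smallest integer n is 130.

130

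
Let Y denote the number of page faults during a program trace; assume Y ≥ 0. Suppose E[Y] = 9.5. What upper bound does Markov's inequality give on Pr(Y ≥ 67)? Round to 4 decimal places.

0.1418

Markov's inequality: for a non-negative random variable, Pr(Y ≥ a) ≤ E[Y]/a.
Here E[Y] = 9.5 and a = 67, so the bound is 9.5/67 = 0.1418.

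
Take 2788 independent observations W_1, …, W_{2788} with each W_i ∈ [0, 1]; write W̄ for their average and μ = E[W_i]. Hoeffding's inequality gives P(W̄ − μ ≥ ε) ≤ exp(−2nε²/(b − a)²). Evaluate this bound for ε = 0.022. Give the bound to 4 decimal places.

Exponent: 2nε²/(b − a)² = 2·2788·0.022² / 1² = 2.69878.
Bound = exp(−2.69878) = 0.06729.

0.0673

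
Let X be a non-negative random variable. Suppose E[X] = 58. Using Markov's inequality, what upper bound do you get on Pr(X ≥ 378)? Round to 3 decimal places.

Markov's inequality: for a non-negative random variable, Pr(X ≥ a) ≤ E[X]/a.
Here E[X] = 58 and a = 378, so the bound is 58/378 = 0.1534.

0.153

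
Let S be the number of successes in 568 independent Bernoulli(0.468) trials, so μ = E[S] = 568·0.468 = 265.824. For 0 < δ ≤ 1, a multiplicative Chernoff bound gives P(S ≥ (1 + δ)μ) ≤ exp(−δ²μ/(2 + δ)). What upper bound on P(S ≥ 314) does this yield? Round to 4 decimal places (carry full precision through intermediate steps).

Write 314 = (1 + δ)μ, so δ = 314/265.824 − 1 = 0.1812327…
Then the exponent is δ²μ/(2 + δ) = (314 − μ)² / (μ·(2 + δ)) = 4.002813.
Bound = exp(−4.002813) = 0.01826.

0.0183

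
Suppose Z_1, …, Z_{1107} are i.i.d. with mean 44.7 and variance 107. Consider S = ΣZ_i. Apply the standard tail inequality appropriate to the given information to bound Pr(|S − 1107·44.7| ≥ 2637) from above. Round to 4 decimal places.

With mean and variance of each term known, Chebyshev's inequality bounds the deviation of the sum (or sample mean).
Var(S) = n·Var(Z_i) = 1107·107 = 118449.
Chebyshev: Pr(|S − 1107·44.7| ≥ 2637) ≤ Var(S)/2637² = 118449/6953769 = 0.0170.

0.0170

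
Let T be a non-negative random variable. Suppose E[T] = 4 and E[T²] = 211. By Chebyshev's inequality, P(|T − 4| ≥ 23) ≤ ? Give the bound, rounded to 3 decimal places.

0.369

Var(T) = E[T²] − (E[T])² = 211 − 16 = 195.
Chebyshev's inequality: P(|T − μ| ≥ t) ≤ Var(T)/t² = 195/529 = 0.3686.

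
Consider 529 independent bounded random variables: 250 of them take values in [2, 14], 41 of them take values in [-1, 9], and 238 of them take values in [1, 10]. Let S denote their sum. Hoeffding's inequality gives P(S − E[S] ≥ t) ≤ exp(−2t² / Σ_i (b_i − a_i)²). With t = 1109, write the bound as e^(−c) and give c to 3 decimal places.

Σ(b_i − a_i)² = 250·12² + 41·10² + 238·9² = 59378.
c = 2t² / 59378 = 2·1109² / 59378 = 41.4255.

41.425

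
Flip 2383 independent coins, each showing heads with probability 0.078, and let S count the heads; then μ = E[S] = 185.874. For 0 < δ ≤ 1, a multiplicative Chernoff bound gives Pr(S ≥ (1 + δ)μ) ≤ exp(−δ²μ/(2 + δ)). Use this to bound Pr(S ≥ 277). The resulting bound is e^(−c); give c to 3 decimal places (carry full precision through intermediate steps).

Write 277 = (1 + δ)μ, so δ = 277/185.874 − 1 = 0.4902568…
Then the exponent is δ²μ/(2 + δ) = (277 − μ)² / (μ·(2 + δ)) = 17.939975.

17.940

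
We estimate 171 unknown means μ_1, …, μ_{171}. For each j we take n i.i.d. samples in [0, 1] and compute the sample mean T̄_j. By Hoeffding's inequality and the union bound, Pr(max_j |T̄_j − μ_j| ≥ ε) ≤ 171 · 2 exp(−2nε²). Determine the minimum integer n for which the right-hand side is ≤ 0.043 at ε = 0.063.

1132

Need 2·171·exp(−2nε²) ≤ 0.043, i.e. exp(−2nε²) ≤ 0.043/342.
So 2nε² ≥ ln(342/0.043) = 8.981366.
Hence n ≥ 8.981366/(2·0.063²) = 1131.439.
The smallest integer n is 1132.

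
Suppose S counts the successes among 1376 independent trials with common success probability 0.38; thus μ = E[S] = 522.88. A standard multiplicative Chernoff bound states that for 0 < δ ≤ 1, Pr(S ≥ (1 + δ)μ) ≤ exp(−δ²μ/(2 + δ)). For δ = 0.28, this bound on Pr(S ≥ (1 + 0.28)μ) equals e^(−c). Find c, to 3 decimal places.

17.980

c = δ²μ/(2 + δ) = 0.28²·522.88/(2 + 0.28) = 17.9797.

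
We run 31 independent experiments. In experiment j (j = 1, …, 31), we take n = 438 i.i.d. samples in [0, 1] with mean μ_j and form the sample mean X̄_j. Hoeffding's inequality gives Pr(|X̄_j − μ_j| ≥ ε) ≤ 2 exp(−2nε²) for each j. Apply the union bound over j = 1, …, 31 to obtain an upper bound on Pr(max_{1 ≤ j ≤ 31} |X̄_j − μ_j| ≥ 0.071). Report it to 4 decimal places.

Per-experiment Hoeffding bound: 2·exp(−2·438·0.071²) = 2·exp(−4.41592) = 0.024167.
Union bound over 31 events: 31·0.024167 = 0.74918.

0.7492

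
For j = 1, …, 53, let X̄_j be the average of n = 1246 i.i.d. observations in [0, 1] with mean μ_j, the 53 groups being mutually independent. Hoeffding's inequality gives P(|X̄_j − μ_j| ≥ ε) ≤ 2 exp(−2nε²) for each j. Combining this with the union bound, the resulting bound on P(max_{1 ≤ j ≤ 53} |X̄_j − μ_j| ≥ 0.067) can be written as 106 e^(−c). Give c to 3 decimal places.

11.187

Union bound over the 53 events: P(max_{1 ≤ j ≤ 53} |X̄_j − μ_j| ≥ 0.067) ≤ 53·2·exp(−2nε²) = 106 exp(−2·1246·0.067²).
So c = 2·1246·0.067² = 11.1866.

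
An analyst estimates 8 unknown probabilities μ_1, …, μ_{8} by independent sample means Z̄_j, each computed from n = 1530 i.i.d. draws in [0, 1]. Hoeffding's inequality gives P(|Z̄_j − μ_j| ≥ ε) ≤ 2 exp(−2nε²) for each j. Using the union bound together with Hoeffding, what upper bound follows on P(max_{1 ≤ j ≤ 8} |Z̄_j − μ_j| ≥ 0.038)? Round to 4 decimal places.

Per-experiment Hoeffding bound: 2·exp(−2·1530·0.038²) = 2·exp(−4.41864) = 0.024101.
Union bound over 8 events: 8·0.024101 = 0.19281.

0.1928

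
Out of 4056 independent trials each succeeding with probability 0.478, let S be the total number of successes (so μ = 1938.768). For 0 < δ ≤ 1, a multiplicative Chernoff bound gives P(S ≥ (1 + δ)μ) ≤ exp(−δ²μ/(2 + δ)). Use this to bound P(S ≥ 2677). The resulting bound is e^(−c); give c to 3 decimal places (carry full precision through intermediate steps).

118.071

Write 2677 = (1 + δ)μ, so δ = 2677/1938.768 − 1 = 0.3807738…
Then the exponent is δ²μ/(2 + δ) = (2677 − μ)² / (μ·(2 + δ)) = 118.070598.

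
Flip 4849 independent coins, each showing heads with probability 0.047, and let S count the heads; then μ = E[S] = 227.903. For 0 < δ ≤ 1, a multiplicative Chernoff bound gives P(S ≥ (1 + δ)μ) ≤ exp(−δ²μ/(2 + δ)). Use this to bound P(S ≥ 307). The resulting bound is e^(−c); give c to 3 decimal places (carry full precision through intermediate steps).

11.696

Write 307 = (1 + δ)μ, so δ = 307/227.903 − 1 = 0.3470643…
Then the exponent is δ²μ/(2 + δ) = (307 − μ)² / (μ·(2 + δ)) = 11.696205.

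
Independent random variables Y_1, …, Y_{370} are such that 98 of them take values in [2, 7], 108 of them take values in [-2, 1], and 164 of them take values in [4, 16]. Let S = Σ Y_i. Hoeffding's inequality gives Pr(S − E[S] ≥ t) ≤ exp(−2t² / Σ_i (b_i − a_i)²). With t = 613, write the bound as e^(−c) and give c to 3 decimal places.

27.796

Σ(b_i − a_i)² = 98·5² + 108·3² + 164·12² = 27038.
c = 2t² / 27038 = 2·613² / 27038 = 27.7956.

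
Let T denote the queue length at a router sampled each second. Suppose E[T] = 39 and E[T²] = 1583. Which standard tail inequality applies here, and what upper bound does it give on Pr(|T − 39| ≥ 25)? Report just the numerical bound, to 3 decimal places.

The first two moments determine the variance, so Chebyshev's inequality is the sharpest standard bound available.
Var(T) = E[T²] − (E[T])² = 1583 − 1521 = 62.
Chebyshev's inequality: Pr(|T − μ| ≥ t) ≤ Var(T)/t² = 62/625 = 0.0992.

0.099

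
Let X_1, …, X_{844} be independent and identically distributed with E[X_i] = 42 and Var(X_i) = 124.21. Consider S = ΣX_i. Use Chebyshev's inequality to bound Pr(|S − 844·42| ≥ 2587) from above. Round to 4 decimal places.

Var(S) = n·Var(X_i) = 844·124.21 = 104833.24.
Chebyshev: Pr(|S − 844·42| ≥ 2587) ≤ Var(S)/2587² = 104833.24/6692569 = 0.0157.

0.0157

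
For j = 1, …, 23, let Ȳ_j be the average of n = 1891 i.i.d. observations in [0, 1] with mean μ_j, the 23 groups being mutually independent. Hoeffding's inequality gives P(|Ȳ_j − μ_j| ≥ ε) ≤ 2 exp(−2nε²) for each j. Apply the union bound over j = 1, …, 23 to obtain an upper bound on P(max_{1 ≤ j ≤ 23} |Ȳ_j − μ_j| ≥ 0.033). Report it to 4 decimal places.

0.7483

Per-experiment Hoeffding bound: 2·exp(−2·1891·0.033²) = 2·exp(−4.11860) = 0.032535.
Union bound over 23 events: 23·0.032535 = 0.74830.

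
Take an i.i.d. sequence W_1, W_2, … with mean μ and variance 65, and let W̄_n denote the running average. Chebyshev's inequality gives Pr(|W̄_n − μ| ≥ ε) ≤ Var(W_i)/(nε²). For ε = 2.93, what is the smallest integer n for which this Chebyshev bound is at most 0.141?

54

Require 65/(n·2.93²) ≤ 0.141, i.e. n ≥ 65/(0.141·2.93²) = 53.698.
The smallest integer n is 54.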